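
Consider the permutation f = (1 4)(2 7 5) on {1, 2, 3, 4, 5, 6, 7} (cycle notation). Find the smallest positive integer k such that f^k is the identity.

The disjoint cycles have lengths 3, 2, 1, 1.
Since disjoint cycles commute, ord(f) = lcm(3, 2) = 6.

6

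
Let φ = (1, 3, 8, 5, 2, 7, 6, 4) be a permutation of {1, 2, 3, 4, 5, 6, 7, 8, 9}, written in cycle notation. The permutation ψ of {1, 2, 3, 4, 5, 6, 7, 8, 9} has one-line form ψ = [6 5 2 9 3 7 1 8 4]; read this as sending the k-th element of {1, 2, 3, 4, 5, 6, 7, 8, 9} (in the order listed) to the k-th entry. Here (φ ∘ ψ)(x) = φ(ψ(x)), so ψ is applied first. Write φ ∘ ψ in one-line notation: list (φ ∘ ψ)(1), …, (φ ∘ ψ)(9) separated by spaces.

(φ ∘ ψ)(x) = φ(ψ(x)). Computing each image: φ(ψ(1)) = φ(6) = 4, φ(ψ(2)) = φ(5) = 2, φ(ψ(3)) = φ(2) = 7, φ(ψ(4)) = φ(9) = 9, φ(ψ(5)) = φ(3) = 8, φ(ψ(6)) = φ(7) = 6, φ(ψ(7)) = φ(1) = 3, φ(ψ(8)) = φ(8) = 5, φ(ψ(9)) = φ(4) = 1.
Hence φ ∘ ψ = [4 2 7 9 8 6 3 5 1].

4 2 7 9 8 6 3 5 1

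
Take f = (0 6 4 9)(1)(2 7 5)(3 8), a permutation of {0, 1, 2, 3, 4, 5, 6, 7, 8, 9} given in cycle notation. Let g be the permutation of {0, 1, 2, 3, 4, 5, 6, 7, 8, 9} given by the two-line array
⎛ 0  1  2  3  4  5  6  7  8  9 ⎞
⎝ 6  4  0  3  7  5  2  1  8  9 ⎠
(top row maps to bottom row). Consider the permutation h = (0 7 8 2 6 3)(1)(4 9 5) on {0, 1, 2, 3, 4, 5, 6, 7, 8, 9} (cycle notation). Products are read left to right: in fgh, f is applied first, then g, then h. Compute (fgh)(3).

2

(fgh)(3) = h(g(f(3))). f(3) = 8, then g(8) = 8, then h(8) = 2, so the result is 2.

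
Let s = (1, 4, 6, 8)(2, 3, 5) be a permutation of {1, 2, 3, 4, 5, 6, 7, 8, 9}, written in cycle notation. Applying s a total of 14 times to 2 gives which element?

2 lies in the 3-cycle (2, 3, 5).
On a 3-cycle, s^3 is the identity, so s^14 = s^2 there (14 ≡ 2 mod 3).
Stepping 2 places around the cycle: 2 → 3 → 5.

5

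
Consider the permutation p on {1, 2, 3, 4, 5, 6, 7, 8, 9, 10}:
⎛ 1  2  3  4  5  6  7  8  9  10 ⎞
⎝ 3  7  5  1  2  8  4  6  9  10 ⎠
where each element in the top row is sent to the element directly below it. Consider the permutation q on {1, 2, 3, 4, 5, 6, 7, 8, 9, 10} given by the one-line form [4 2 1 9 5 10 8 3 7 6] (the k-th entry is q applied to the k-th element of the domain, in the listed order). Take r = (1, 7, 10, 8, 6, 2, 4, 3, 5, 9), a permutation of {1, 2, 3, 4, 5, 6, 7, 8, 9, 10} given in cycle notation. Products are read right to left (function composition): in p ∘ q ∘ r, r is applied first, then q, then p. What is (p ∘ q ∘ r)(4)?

Chase 4: r(4) = 3; q(3) = 1; p(1) = 3. Hence (p ∘ q ∘ r)(4) = 3.

3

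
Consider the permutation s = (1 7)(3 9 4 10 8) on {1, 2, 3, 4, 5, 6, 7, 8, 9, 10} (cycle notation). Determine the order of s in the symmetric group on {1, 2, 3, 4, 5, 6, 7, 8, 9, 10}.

10

The disjoint cycles have lengths 5, 2, 1, 1, 1.
Since disjoint cycles commute, ord(s) = lcm(5, 2) = 10.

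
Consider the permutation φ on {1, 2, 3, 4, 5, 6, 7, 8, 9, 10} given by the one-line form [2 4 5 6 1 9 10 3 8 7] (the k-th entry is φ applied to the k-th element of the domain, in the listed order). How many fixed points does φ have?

No element satisfies φ(x) = x, so there are 0 fixed points.

0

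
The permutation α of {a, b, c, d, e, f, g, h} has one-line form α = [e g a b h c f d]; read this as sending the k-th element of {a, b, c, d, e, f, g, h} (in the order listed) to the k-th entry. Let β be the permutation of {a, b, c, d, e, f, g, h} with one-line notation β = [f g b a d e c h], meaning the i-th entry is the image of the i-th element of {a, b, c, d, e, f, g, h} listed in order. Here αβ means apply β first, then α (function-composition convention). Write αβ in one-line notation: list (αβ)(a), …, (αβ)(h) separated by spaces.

c f g e b h a d

(αβ)(x) = α(β(x)). Computing each image: α(β(a)) = α(f) = c, α(β(b)) = α(g) = f, α(β(c)) = α(b) = g, α(β(d)) = α(a) = e, α(β(e)) = α(d) = b, α(β(f)) = α(e) = h, α(β(g)) = α(c) = a, α(β(h)) = α(h) = d.
Hence αβ = [c f g e b h a d].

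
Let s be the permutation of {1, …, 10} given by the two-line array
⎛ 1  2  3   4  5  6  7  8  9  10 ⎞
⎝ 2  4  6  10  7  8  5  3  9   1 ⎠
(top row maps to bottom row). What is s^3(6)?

Tracing 6 → 8 → … returns to 6 after 3 steps, so 6 lies in a 3-cycle (3 6 8).
Powers repeat with period 3 on this cycle, and 3 mod 3 = 0, so s^3(6) = s^0(6).
So s^3(6) = 6.

6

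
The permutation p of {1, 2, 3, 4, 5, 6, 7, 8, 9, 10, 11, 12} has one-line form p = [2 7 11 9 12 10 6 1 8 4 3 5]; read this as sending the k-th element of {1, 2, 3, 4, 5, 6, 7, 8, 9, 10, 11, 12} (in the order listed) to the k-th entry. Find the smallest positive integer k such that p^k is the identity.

8

The disjoint-cycle form of p has cycle lengths 8, 2, 2.
The order of p is the least common multiple of its cycle lengths: lcm(8, 2, 2) = 8.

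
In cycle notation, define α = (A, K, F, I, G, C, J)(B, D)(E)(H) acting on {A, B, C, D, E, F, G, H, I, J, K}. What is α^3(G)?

G lies in the 7-cycle (A, K, F, I, G, C, J).
Stepping 3 places around the cycle: G → C → J → A.

A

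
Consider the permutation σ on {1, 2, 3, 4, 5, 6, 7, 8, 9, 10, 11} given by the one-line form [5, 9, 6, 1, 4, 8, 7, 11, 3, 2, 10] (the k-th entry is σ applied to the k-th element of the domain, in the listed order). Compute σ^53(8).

Tracing 8 → 11 → … returns to 8 after 7 steps, so 8 lies in a 7-cycle (2 9 3 6 8 11 10).
On a 7-cycle, σ^7 is the identity, so σ^53 = σ^4 there (53 ≡ 4 mod 7).
Advancing 4 steps from 8: 8 → 11 → 10 → 2 → 9.

9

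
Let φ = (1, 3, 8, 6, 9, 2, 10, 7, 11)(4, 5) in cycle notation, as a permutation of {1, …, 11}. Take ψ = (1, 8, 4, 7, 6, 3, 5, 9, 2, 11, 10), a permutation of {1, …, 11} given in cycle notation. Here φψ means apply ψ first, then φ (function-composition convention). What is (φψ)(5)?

2

First apply ψ: ψ(5) = 9, then φ(9) = 2. Thus (φψ)(5) = 2.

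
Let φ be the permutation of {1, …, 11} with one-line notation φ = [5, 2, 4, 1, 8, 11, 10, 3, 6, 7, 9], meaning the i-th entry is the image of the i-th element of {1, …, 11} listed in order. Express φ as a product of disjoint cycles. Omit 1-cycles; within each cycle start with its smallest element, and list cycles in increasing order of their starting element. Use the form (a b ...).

Iterating φ from 1 gives 1 → 5 → 8 → 3 → 4 → 1; that is the 5-cycle (1 5 8 3 4).
Continuing from each remaining unvisited element yields (1 5 8 3 4)(6 11 9)(7 10).

(1 5 8 3 4)(6 11 9)(7 10)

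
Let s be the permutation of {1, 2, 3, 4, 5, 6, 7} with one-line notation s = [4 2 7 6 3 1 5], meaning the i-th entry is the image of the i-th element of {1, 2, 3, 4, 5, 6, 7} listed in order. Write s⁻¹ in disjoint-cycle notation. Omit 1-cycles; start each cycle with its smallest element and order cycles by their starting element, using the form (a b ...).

The cycle decomposition of s is (1 4 6)(3 7 5).
Reversing each cycle (and rotating so the smallest element leads) gives s⁻¹ = (1 6 4)(3 5 7).

(1 6 4)(3 5 7)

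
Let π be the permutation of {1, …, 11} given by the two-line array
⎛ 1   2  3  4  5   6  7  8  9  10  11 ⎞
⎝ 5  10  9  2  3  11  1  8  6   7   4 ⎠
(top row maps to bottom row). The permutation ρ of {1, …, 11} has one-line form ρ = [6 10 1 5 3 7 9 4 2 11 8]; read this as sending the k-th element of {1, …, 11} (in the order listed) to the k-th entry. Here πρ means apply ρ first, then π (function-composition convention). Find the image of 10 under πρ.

4

ρ(10) = 11, then π(11) = 4; composing gives (πρ)(10) = 4.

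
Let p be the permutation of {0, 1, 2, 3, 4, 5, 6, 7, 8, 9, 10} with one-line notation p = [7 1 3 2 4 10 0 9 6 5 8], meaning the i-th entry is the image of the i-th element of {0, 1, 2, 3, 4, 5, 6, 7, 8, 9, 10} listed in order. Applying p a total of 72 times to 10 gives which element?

6

Tracing 10 → 8 → … returns to 10 after 7 steps, so 10 lies in a 7-cycle (0, 7, 9, 5, 10, 8, 6).
Since the cycle has length 7, p^72 acts on it the same as p^2 (72 mod 7 = 2).
Advancing 2 steps from 10: 10 → 8 → 6.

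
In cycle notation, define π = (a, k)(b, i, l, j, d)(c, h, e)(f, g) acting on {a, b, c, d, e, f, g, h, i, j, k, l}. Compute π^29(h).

h lies in the 3-cycle (c, h, e).
Since the cycle has length 3, π^29 acts on it the same as π^2 (29 mod 3 = 2).
Advancing 2 steps from h: h → e → c.

c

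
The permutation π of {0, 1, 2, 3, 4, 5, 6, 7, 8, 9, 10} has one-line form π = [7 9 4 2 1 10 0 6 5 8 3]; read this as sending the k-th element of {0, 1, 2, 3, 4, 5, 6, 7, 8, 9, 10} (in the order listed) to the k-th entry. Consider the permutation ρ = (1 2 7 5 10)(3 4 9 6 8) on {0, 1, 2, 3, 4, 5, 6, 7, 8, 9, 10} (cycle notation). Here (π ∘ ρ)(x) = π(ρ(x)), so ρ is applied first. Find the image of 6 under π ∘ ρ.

5

First apply ρ: ρ(6) = 8, then π(8) = 5. Thus (π ∘ ρ)(6) = 5.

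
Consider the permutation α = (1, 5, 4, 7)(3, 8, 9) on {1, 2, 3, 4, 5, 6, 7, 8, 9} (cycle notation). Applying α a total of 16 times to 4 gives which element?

4

4 lies in the 4-cycle (1, 5, 4, 7).
Powers repeat with period 4 on this cycle, and 16 mod 4 = 0, so α^16(4) = α^0(4).
So α^16(4) = 4.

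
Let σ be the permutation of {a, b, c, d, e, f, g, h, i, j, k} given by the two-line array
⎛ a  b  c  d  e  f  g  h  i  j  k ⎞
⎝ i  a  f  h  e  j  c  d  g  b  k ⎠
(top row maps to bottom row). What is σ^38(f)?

a

Tracing f → j → … returns to f after 7 steps, so f lies in a 7-cycle (a, i, g, c, f, j, b).
Since the cycle has length 7, σ^38 acts on it the same as σ^3 (38 mod 7 = 3).
Stepping 3 places around the cycle: f → j → b → a.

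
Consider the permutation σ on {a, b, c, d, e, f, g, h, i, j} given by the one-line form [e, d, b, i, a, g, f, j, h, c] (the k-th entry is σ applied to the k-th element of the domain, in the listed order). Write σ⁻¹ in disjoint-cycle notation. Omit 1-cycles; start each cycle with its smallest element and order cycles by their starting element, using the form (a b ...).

(a e)(b c j h i d)(f g)

The cycle decomposition of σ is (a e)(b d i h j c)(f g).
The inverse reverses every cycle; in canonical form, σ⁻¹ = (a e)(b c j h i d)(f g).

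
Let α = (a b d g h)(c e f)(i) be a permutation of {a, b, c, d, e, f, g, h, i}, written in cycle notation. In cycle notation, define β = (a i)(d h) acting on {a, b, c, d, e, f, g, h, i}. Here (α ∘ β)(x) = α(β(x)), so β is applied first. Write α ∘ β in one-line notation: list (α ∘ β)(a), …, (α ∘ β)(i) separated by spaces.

(α ∘ β)(x) = α(β(x)). Computing each image: α(β(a)) = α(i) = i, α(β(b)) = α(b) = d, α(β(c)) = α(c) = e, α(β(d)) = α(h) = a, α(β(e)) = α(e) = f, α(β(f)) = α(f) = c, α(β(g)) = α(g) = h, α(β(h)) = α(d) = g, α(β(i)) = α(a) = b.
Hence α ∘ β = [i d e a f c h g b].

i d e a f c h g b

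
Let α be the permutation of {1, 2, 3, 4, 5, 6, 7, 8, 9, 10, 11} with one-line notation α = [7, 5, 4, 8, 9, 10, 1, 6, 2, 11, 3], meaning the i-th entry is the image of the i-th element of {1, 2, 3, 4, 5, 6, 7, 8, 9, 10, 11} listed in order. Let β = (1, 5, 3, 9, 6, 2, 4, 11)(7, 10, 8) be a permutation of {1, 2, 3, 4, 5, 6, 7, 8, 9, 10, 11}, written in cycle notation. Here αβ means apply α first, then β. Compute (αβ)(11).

9

(αβ)(11) = β(α(11)). α(11) = 3, then β(3) = 9. So (αβ)(11) = 9.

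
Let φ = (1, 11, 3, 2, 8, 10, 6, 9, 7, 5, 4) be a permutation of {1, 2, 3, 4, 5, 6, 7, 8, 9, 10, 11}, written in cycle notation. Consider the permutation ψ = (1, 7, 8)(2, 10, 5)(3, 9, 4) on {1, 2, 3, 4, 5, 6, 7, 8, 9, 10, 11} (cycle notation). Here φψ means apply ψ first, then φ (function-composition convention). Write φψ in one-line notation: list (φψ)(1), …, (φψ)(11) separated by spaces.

5 6 7 2 8 9 10 11 1 4 3

Chase each element through ψ then φ: 1 → 7 → 5; 2 → 10 → 6; 3 → 9 → 7; 4 → 3 → 2; 5 → 2 → 8; 6 → 6 → 9; 7 → 8 → 10; 8 → 1 → 11; 9 → 4 → 1; 10 → 5 → 4; 11 → 11 → 3.
Collecting the images, φψ = [5 6 7 2 8 9 10 11 1 4 3].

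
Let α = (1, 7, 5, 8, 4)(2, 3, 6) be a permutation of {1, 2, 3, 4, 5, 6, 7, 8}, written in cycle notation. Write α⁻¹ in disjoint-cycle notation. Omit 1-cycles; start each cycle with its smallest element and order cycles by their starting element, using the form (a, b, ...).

(1, 4, 8, 5, 7)(2, 6, 3)

Inverting a permutation written in cycle notation just reverses the order within every cycle.
After reversing and putting each cycle's least element first, α⁻¹ = (1, 4, 8, 5, 7)(2, 6, 3).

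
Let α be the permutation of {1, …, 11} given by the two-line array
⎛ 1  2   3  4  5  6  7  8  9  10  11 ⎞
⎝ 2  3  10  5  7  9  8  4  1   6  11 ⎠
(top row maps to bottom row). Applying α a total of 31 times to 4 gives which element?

Tracing 4 → 5 → … returns to 4 after 4 steps, so 4 lies in a 4-cycle (4 5 7 8).
Since the cycle has length 4, α^31 acts on it the same as α^3 (31 mod 4 = 3).
Stepping 3 places around the cycle: 4 → 5 → 7 → 8.

8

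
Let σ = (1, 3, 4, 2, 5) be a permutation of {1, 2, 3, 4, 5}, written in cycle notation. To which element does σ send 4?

2

In the cycle (1, 3, 4, 2, 5), 4 is followed by 2, so σ(4) = 2.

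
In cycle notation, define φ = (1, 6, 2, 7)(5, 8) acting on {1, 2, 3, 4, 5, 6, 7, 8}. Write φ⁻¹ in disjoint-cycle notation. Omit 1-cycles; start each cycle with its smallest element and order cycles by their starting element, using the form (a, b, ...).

(1, 7, 2, 6)(5, 8)

If φ sends a → b within a cycle, φ⁻¹ sends b → a; equivalently, reverse each cycle.
After reversing and putting each cycle's least element first, φ⁻¹ = (1, 7, 2, 6)(5, 8).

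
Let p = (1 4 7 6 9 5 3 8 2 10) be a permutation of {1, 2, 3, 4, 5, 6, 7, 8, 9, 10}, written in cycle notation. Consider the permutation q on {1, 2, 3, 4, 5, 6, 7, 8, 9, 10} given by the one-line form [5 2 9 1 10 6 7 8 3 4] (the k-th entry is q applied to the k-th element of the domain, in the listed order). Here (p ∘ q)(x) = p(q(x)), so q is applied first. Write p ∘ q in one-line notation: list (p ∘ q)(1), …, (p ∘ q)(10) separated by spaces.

3 10 5 4 1 9 6 2 8 7

For each element, apply q then p: 1 → 5 → 3; 2 → 2 → 10; 3 → 9 → 5; 4 → 1 → 4; 5 → 10 → 1; 6 → 6 → 9; 7 → 7 → 6; 8 → 8 → 2; 9 → 3 → 8; 10 → 4 → 7.
So p ∘ q in one-line form is 3 10 5 4 1 9 6 2 8 7.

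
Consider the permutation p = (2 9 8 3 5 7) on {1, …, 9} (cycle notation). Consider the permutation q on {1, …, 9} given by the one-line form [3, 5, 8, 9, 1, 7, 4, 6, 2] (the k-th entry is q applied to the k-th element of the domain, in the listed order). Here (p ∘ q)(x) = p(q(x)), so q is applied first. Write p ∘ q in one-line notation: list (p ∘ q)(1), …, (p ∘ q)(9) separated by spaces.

5 7 3 8 1 2 4 6 9

Chase each element through q then p: 1 → 3 → 5; 2 → 5 → 7; 3 → 8 → 3; 4 → 9 → 8; 5 → 1 → 1; 6 → 7 → 2; 7 → 4 → 4; 8 → 6 → 6; 9 → 2 → 9.
So p ∘ q in one-line form is 5 7 3 8 1 2 4 6 9.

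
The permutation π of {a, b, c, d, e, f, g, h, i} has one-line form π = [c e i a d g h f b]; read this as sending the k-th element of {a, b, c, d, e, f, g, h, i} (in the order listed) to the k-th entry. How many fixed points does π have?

No element satisfies π(x) = x, so there are 0 fixed points.

0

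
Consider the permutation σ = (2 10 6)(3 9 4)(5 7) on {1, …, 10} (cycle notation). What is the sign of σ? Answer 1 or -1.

-1

The cycle lengths are 3, 3, 2, 1, 1.
A cycle of length ℓ contributes ℓ−1 transpositions, so σ is a product of 2 + 2 + 1 = 5 transpositions — odd.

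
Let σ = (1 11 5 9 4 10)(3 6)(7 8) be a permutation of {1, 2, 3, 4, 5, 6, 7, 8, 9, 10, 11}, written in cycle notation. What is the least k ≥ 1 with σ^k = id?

6

The cycle type of σ is (6, 2, 2, 1).
The order of σ is the least common multiple of its cycle lengths: lcm(6, 2, 2) = 6.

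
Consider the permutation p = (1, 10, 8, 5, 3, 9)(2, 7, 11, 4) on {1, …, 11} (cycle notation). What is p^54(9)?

9 lies in the 6-cycle (1, 10, 8, 5, 3, 9).
Powers repeat with period 6 on this cycle, and 54 mod 6 = 0, so p^54(9) = p^0(9).
So p^54(9) = 9.

9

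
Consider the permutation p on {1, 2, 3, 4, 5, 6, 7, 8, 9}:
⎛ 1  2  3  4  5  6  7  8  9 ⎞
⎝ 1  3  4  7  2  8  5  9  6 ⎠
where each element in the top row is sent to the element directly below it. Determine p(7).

The entry below 7 in the array is 5, so p(7) = 5.

5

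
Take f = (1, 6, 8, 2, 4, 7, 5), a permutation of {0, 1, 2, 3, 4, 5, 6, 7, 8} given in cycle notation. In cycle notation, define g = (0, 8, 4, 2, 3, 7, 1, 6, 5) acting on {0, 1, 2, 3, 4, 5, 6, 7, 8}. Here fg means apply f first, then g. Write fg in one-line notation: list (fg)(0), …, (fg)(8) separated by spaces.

(fg)(x) = g(f(x)). Computing each image: g(f(0)) = g(0) = 8, g(f(1)) = g(6) = 5, g(f(2)) = g(4) = 2, g(f(3)) = g(3) = 7, g(f(4)) = g(7) = 1, g(f(5)) = g(1) = 6, g(f(6)) = g(8) = 4, g(f(7)) = g(5) = 0, g(f(8)) = g(2) = 3.
Hence fg = [8 5 2 7 1 6 4 0 3].

8 5 2 7 1 6 4 0 3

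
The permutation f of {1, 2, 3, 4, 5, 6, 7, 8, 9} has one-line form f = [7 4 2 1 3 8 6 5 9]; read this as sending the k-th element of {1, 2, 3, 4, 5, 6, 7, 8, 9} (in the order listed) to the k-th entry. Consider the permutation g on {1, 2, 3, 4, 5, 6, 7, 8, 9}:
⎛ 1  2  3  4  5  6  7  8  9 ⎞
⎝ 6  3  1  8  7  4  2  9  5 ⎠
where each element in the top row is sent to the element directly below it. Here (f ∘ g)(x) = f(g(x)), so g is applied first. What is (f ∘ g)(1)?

First apply g: g(1) = 6, then f(6) = 8. Thus (f ∘ g)(1) = 8.

8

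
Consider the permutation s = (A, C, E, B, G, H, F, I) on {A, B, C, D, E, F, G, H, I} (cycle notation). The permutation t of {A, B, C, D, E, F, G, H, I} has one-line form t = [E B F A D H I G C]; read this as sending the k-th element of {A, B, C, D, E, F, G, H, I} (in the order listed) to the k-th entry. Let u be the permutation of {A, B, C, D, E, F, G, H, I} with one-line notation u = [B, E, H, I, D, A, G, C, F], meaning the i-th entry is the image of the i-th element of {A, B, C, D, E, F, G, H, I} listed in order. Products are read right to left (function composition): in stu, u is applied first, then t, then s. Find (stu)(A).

G

(stu)(A) = s(t(u(A))). u(A) = B, then t(B) = B, then s(B) = G, so the result is G.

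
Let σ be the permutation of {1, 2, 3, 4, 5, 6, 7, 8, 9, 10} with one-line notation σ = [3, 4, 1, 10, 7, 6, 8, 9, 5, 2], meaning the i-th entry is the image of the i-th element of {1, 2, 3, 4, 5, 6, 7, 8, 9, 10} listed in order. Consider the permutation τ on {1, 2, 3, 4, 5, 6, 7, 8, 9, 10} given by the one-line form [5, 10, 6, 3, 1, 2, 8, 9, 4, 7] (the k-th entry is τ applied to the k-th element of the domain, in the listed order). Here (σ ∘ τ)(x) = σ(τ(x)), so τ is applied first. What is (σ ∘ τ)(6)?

(σ ∘ τ)(6) = σ(τ(6)). τ(6) = 2, then σ(2) = 4. So (σ ∘ τ)(6) = 4.

4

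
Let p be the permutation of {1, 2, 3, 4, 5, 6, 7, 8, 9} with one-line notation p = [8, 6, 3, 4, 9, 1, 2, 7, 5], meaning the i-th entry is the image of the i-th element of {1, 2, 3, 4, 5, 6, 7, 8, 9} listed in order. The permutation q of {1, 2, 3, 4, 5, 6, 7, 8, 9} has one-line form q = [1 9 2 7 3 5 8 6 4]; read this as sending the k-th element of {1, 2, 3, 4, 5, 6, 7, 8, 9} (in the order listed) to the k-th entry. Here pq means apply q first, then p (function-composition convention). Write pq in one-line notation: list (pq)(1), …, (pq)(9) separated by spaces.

8 5 6 2 3 9 7 1 4

Chase each element through q then p: 1 → 1 → 8; 2 → 9 → 5; 3 → 2 → 6; 4 → 7 → 2; 5 → 3 → 3; 6 → 5 → 9; 7 → 8 → 7; 8 → 6 → 1; 9 → 4 → 4.
So pq in one-line form is 8 5 6 2 3 9 7 1 4.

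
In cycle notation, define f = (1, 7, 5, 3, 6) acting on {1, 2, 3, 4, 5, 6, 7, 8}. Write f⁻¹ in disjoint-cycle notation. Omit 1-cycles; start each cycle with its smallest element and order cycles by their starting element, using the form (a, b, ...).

The inverse reverses each cycle.
Reversing each cycle of f and rotating so the smallest element leads gives (1, 6, 3, 5, 7).

(1, 6, 3, 5, 7)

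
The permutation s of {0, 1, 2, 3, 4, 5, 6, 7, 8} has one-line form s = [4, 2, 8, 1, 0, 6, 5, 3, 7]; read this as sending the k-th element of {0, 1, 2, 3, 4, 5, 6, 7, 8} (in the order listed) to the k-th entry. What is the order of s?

The disjoint-cycle form of s has cycle lengths 5, 2, 2.
Since disjoint cycles commute, ord(s) = lcm(5, 2, 2) = 10.

10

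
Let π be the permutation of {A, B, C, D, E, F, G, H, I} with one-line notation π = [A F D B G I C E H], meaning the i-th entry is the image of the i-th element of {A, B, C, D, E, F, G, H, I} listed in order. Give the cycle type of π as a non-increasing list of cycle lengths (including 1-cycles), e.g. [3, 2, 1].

The disjoint cycles are (A)(B, F, I, H, E, G, C, D), with lengths 8, 1 in non-increasing order.

[8, 1]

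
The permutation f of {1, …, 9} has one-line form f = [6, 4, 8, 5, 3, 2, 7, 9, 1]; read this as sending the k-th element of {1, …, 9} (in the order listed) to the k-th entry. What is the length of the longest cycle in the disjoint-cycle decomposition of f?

8

Decomposing into disjoint cycles gives (1 6 2 4 5 3 8 9); the longest has length 8.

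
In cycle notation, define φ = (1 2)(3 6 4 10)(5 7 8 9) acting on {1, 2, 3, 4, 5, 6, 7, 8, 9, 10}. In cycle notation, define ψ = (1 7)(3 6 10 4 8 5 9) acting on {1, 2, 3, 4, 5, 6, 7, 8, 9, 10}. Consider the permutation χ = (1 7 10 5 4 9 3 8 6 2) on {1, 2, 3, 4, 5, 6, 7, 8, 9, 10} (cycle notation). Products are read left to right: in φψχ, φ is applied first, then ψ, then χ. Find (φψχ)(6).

6

Apply the permutations in order: φ(6) = 4, then ψ(4) = 8, then χ(8) = 6. So (φψχ)(6) = 6.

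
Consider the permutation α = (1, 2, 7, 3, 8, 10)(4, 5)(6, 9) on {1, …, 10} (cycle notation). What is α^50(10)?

2

10 lies in the 6-cycle (1, 2, 7, 3, 8, 10).
On a 6-cycle, α^6 is the identity, so α^50 = α^2 there (50 ≡ 2 mod 6).
Advancing 2 steps from 10: 10 → 1 → 2.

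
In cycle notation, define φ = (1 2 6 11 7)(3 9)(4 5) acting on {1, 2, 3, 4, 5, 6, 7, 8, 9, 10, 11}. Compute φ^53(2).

2 lies in the 5-cycle (1 2 6 11 7).
Powers repeat with period 5 on this cycle, and 53 mod 5 = 3, so φ^53(2) = φ^3(2).
Stepping 3 places around the cycle: 2 → 6 → 11 → 7.

7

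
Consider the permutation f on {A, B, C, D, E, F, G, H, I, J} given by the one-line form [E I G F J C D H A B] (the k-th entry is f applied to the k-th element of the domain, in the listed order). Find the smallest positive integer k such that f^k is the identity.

20

The disjoint-cycle form of f has cycle lengths 5, 4, 1.
The order of f is the least common multiple of its cycle lengths: lcm(5, 4) = 20.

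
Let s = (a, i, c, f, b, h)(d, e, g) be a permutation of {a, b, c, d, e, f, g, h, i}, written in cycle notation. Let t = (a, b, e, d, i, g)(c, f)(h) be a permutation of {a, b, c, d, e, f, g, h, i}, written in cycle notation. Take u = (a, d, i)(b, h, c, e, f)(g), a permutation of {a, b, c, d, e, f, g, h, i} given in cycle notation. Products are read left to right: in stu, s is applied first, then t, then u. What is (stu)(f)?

f

Chase f: s(f) = b; t(b) = e; u(e) = f. Hence (stu)(f) = f.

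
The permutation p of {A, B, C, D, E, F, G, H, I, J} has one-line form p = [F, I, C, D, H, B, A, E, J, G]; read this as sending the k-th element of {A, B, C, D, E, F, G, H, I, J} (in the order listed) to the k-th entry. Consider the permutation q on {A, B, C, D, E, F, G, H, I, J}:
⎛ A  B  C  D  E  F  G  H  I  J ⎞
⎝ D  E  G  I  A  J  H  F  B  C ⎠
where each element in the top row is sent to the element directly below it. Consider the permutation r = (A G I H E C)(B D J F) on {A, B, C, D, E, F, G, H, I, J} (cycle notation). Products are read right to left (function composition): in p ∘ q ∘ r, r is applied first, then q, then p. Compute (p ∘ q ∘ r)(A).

E

Chase A: r(A) = G; q(G) = H; p(H) = E. Hence (p ∘ q ∘ r)(A) = E.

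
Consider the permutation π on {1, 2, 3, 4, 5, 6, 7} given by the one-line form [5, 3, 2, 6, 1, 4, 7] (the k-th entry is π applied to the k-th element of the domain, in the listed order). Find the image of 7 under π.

7 is element number 7 of the domain, and entry number 7 of the one-line form is 7, so π(7) = 7.

7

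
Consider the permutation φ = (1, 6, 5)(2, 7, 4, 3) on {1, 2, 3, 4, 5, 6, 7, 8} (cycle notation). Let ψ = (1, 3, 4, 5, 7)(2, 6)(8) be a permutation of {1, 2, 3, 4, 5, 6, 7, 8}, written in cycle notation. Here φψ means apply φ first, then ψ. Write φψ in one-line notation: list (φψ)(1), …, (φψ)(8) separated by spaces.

2 1 6 4 3 7 5 8

(φψ)(x) = ψ(φ(x)). Computing each image: ψ(φ(1)) = ψ(6) = 2, ψ(φ(2)) = ψ(7) = 1, ψ(φ(3)) = ψ(2) = 6, ψ(φ(4)) = ψ(3) = 4, ψ(φ(5)) = ψ(1) = 3, ψ(φ(6)) = ψ(5) = 7, ψ(φ(7)) = ψ(4) = 5, ψ(φ(8)) = ψ(8) = 8.
Hence φψ = [2 1 6 4 3 7 5 8].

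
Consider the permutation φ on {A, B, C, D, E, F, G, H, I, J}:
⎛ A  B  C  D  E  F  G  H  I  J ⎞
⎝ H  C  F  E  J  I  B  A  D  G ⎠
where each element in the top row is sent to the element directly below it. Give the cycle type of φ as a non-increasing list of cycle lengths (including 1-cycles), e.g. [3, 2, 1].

[8, 2]

The disjoint cycles are (A, H)(B, C, F, I, D, E, J, G), with lengths 8, 2 in non-increasing order.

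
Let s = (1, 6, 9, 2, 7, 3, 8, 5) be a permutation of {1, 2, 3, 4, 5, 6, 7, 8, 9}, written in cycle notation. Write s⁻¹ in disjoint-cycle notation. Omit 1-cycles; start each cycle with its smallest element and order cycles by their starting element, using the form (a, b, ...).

(1, 5, 8, 3, 7, 2, 9, 6)

If s sends a → b within a cycle, s⁻¹ sends b → a; equivalently, reverse each cycle.
Reversing each cycle of s and rotating so the smallest element leads gives (1, 5, 8, 3, 7, 2, 9, 6).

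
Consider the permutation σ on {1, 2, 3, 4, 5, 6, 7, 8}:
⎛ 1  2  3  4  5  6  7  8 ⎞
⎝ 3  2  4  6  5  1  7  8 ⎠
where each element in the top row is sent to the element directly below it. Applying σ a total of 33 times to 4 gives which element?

Tracing 4 → 6 → … returns to 4 after 4 steps, so 4 lies in a 4-cycle (1, 3, 4, 6).
On a 4-cycle, σ^4 is the identity, so σ^33 = σ^1 there (33 ≡ 1 mod 4).
Stepping 1 place around the cycle: 4 → 6.

6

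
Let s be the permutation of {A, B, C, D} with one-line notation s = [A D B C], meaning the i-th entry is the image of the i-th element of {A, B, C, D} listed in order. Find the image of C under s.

B

C is element number 3 of the domain, and entry number 3 of the one-line form is B, so s(C) = B.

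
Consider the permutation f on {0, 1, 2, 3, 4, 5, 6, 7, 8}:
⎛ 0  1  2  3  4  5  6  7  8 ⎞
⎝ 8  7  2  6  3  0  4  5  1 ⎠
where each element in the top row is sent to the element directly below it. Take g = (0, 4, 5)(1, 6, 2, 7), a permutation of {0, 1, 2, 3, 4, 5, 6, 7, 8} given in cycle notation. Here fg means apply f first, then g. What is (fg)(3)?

2

(fg)(3) = g(f(3)). f(3) = 6, then g(6) = 2. So (fg)(3) = 2.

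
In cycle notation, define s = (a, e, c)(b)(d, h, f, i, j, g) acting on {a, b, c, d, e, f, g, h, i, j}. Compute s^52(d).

j

d lies in the 6-cycle (d, h, f, i, j, g).
Since the cycle has length 6, s^52 acts on it the same as s^4 (52 mod 6 = 4).
Stepping 4 places around the cycle: d → h → f → i → j.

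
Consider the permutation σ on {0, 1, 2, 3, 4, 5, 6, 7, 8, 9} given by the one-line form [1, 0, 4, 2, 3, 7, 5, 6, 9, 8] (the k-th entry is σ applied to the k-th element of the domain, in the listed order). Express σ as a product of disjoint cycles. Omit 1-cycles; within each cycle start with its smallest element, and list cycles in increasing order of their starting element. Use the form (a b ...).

Start at 0 and follow images: 0 → 1 → 0, giving the cycle (0 1).
Repeating from the next unused element and collecting all non-trivial cycles gives (0 1)(2 4 3)(5 7 6)(8 9).

(0 1)(2 4 3)(5 7 6)(8 9)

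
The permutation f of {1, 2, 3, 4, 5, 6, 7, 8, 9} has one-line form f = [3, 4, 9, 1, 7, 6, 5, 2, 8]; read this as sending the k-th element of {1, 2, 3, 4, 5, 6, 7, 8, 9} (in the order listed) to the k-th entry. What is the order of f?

6

Decomposing into disjoint cycles gives cycle lengths 6, 2, 1.
The order of f is the least common multiple of its cycle lengths: lcm(6, 2) = 6.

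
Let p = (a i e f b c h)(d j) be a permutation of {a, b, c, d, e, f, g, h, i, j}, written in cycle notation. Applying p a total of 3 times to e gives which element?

c

e lies in the 7-cycle (a i e f b c h).
Stepping 3 places around the cycle: e → f → b → c.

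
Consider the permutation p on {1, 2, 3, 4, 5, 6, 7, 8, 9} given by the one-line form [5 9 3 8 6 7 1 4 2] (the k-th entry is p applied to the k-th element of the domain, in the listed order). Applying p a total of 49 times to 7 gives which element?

1

Tracing 7 → 1 → … returns to 7 after 4 steps, so 7 lies in a 4-cycle (1, 5, 6, 7).
On a 4-cycle, p^4 is the identity, so p^49 = p^1 there (49 ≡ 1 mod 4).
Advancing 1 step from 7: 7 → 1.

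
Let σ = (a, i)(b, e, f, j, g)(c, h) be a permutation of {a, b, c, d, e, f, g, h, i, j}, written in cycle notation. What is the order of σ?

10

The cycle type of σ is (5, 2, 2, 1).
The order is lcm(5, 2, 2) = 10.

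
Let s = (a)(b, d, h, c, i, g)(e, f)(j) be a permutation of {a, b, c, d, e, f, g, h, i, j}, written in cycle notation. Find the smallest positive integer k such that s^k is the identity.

6

The cycle type of s is (6, 2, 1, 1).
Since disjoint cycles commute, ord(s) = lcm(6, 2) = 6.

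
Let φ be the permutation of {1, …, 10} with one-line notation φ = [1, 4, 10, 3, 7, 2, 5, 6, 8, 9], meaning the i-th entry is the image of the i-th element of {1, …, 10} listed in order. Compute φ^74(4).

Tracing 4 → 3 → … returns to 4 after 7 steps, so 4 lies in a 7-cycle (2, 4, 3, 10, 9, 8, 6).
Since the cycle has length 7, φ^74 acts on it the same as φ^4 (74 mod 7 = 4).
Stepping 4 places around the cycle: 4 → 3 → 10 → 9 → 8.

8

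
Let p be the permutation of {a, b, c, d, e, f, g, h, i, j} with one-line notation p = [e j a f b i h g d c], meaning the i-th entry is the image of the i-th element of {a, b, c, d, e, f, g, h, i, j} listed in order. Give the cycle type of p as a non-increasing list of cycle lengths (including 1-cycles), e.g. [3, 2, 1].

The disjoint cycles are (a e b j c)(d f i)(g h), with lengths 5, 3, 2 in non-increasing order.

[5, 3, 2]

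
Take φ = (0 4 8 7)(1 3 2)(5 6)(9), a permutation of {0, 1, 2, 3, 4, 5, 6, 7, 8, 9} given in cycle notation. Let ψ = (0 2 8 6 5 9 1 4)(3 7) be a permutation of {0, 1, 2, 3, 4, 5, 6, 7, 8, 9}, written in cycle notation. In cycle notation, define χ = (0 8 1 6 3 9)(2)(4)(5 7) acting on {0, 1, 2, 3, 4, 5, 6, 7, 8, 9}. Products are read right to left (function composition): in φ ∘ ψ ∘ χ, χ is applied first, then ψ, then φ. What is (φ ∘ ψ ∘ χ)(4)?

4

Apply the permutations in order: χ(4) = 4, then ψ(4) = 0, then φ(0) = 4. So (φ ∘ ψ ∘ χ)(4) = 4.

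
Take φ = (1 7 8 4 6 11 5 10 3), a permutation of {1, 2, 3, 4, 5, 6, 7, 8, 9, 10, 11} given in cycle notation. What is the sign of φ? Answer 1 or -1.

The cycle lengths are 9, 1, 1.
A cycle is odd iff its length is even; φ has 0 even-length cycles, so sgn(φ) = (−1)^0 and φ is even.

1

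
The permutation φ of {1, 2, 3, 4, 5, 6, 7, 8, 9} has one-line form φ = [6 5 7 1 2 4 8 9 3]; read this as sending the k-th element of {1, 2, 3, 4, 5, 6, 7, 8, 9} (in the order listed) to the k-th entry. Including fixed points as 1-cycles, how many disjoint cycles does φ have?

3

The cycle decomposition is (1, 6, 4)(2, 5)(3, 7, 8, 9), which has 3 cycles (counting 1-cycles).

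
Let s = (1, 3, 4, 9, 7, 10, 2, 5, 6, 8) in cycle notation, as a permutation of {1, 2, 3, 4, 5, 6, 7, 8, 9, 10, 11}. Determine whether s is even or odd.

odd

The cycle lengths are 10, 1.
A cycle is odd iff its length is even; s has 1 even-length cycle, so sgn(s) = (−1)^1 and s is odd.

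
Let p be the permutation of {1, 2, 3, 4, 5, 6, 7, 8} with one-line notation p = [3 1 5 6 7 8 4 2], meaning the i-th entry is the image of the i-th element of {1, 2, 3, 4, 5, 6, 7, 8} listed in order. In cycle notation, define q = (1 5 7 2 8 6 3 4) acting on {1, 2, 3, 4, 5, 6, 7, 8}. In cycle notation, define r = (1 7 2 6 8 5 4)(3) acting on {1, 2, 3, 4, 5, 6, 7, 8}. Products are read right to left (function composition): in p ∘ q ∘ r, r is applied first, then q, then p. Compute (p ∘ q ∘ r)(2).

(p ∘ q ∘ r)(2) = p(q(r(2))). r(2) = 6, then q(6) = 3, then p(3) = 5, so the result is 5.

5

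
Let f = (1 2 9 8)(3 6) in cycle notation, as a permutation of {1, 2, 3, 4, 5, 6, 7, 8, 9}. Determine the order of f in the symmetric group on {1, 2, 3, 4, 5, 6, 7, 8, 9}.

4

The disjoint cycles have lengths 4, 2, 1, 1, 1.
The order is lcm(4, 2) = 4.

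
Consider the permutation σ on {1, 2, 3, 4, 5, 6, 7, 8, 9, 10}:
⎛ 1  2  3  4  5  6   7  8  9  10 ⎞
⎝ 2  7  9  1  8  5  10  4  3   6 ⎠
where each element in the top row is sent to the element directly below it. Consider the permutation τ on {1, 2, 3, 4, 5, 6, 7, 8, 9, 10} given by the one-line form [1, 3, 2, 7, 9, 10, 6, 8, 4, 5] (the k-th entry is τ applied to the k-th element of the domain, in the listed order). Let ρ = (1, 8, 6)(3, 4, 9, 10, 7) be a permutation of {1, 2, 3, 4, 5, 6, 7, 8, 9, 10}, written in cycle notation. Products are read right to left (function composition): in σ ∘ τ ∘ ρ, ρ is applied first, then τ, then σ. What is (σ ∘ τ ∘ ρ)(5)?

3

(σ ∘ τ ∘ ρ)(5) = σ(τ(ρ(5))). ρ(5) = 5, then τ(5) = 9, then σ(9) = 3, so the result is 3.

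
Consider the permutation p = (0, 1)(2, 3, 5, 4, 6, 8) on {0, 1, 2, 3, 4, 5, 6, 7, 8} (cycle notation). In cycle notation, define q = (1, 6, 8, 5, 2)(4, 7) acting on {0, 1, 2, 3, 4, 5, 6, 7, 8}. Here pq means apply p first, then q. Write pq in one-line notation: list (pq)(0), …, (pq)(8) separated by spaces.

6 0 3 2 8 7 5 4 1

Chase each element through p then q: 0 → 1 → 6; 1 → 0 → 0; 2 → 3 → 3; 3 → 5 → 2; 4 → 6 → 8; 5 → 4 → 7; 6 → 8 → 5; 7 → 7 → 4; 8 → 2 → 1.
Collecting the images, pq = [6 0 3 2 8 7 5 4 1].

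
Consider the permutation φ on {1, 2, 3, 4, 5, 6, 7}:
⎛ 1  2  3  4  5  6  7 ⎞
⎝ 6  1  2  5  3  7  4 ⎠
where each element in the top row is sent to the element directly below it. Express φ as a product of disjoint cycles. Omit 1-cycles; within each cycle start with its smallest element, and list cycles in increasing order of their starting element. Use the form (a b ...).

(1 6 7 4 5 3 2)

Iterating φ from 1 gives 1 → 6 → 7 → 4 → 5 → 3 → 2 → 1; that is the 7-cycle (1 6 7 4 5 3 2).
Continuing from each remaining unvisited element yields (1 6 7 4 5 3 2).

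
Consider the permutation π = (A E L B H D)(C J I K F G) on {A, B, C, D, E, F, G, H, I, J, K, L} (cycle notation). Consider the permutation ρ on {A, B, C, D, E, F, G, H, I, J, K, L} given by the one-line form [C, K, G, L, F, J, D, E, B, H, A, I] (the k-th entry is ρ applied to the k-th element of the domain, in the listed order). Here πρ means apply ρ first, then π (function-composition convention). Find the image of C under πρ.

C

(πρ)(C) = π(ρ(C)). ρ(C) = G, then π(G) = C. So (πρ)(C) = C.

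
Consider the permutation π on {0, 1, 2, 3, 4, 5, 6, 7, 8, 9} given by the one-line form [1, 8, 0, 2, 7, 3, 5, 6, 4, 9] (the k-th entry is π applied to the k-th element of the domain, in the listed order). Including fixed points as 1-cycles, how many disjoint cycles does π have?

2

The cycle decomposition is (0 1 8 4 7 6 5 3 2)(9), which has 2 cycles (counting 1-cycles).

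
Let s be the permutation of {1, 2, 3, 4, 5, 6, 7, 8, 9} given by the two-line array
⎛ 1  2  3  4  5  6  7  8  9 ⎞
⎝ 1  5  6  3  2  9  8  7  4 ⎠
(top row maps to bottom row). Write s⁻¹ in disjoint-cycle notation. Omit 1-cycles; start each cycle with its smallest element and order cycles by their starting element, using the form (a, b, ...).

First write s in disjoint cycles: (2, 5)(3, 6, 9, 4)(7, 8).
Reversing each cycle (and rotating so the smallest element leads) gives s⁻¹ = (2, 5)(3, 4, 9, 6)(7, 8).

(2, 5)(3, 4, 9, 6)(7, 8)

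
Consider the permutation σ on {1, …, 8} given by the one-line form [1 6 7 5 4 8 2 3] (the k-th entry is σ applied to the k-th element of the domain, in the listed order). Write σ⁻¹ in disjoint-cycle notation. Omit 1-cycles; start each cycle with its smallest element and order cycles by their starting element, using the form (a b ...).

The cycle decomposition of σ is (2 6 8 3 7)(4 5).
The inverse reverses every cycle; in canonical form, σ⁻¹ = (2 7 3 8 6)(4 5).

(2 7 3 8 6)(4 5)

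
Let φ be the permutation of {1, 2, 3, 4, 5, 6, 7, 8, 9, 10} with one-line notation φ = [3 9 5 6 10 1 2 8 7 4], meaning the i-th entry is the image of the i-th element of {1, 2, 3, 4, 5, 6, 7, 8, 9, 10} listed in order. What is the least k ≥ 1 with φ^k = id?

6

Decomposing into disjoint cycles gives cycle lengths 6, 3, 1.
Since disjoint cycles commute, ord(φ) = lcm(6, 3) = 6.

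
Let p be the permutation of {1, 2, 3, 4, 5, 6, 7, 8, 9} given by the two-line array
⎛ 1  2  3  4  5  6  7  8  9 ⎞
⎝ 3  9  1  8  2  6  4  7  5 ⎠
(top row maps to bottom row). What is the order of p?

Decomposing into disjoint cycles gives cycle lengths 3, 3, 2, 1.
Since disjoint cycles commute, ord(p) = lcm(3, 3, 2) = 6.

6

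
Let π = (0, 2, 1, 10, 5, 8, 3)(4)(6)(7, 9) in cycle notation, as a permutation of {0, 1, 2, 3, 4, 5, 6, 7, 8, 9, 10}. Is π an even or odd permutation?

The cycle lengths are 7, 2, 1, 1.
A cycle of length ℓ contributes ℓ−1 transpositions, so π is a product of 6 + 1 = 7 transpositions — odd.

odd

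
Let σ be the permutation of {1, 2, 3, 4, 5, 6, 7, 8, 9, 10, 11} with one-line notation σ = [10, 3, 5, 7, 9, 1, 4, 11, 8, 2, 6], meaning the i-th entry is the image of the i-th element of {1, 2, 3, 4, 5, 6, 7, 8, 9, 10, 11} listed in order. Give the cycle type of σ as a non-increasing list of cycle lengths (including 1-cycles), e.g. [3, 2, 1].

[9, 2]

The disjoint cycles are (1 10 2 3 5 9 8 11 6)(4 7), with lengths 9, 2 in non-increasing order.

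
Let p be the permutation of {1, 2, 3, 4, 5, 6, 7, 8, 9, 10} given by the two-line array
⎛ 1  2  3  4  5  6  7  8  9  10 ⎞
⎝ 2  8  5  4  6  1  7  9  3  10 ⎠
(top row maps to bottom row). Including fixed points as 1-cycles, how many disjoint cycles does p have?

The cycle decomposition is (1, 2, 8, 9, 3, 5, 6)(4)(7)(10), which has 4 cycles (counting 1-cycles).

4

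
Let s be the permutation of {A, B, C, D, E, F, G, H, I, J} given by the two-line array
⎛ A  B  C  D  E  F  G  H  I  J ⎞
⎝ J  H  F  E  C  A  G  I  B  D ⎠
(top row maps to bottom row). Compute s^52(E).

J

Tracing E → C → … returns to E after 6 steps, so E lies in a 6-cycle (A J D E C F).
Since the cycle has length 6, s^52 acts on it the same as s^4 (52 mod 6 = 4).
Advancing 4 steps from E: E → C → F → A → J.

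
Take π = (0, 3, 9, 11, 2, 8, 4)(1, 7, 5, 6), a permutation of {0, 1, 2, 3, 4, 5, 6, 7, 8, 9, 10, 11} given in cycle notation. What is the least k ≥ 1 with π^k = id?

28

The cycle type of π is (7, 4, 1).
Since disjoint cycles commute, ord(π) = lcm(7, 4) = 28.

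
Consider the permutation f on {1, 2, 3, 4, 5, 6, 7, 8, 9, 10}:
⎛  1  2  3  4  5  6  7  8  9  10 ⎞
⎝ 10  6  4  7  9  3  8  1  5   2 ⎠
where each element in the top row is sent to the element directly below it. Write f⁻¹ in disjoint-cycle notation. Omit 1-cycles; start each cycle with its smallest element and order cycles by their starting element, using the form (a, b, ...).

The cycle decomposition of f is (1, 10, 2, 6, 3, 4, 7, 8)(5, 9).
Reversing each cycle (and rotating so the smallest element leads) gives f⁻¹ = (1, 8, 7, 4, 3, 6, 2, 10)(5, 9).

(1, 8, 7, 4, 3, 6, 2, 10)(5, 9)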